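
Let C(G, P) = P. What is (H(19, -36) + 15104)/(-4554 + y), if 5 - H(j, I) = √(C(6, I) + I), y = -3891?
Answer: -15109/8445 + 2*I*√2/2815 ≈ -1.7891 + 0.0010048*I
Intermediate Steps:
H(j, I) = 5 - √2*√I (H(j, I) = 5 - √(I + I) = 5 - √(2*I) = 5 - √2*√I)
(H(19, -36) + 15104)/(-4554 + y) = ((5 - √2*√(-36)) + 15104)/(-4554 - 3891) = ((5 - √2*6*I) + 15104)/(-8445) = ((5 - 6*I*√2) + 15104)*(-1/8445) = (15109 - 6*I*√2)*(-1/8445) = -15109/8445 + 2*I*√2/2815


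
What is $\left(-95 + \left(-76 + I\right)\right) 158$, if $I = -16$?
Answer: $-29546$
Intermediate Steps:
$\left(-95 + \left(-76 + I\right)\right) 158 = \left(-95 - 92\right) 158 = \left(-187\right) 158 = -29546$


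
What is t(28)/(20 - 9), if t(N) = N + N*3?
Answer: 112/11 ≈ 10.182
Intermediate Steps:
t(N) = 4*N (t(N) = N + 3*N = 4*N)
t(28)/(20 - 9) = (4*28)/(20 - 9) = 112/11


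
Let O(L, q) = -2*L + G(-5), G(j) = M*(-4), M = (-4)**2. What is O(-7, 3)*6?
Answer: -300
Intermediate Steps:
M = 16
G(j) = -64 (G(j) = 16*(-4) = -64)
O(L, q) = -64 - 2*L (O(L, q) = -2*L - 64 = -64 - 2*L)
O(-7, 3)*6 = (-64 - 2*(-7))*6 = (-64 + 14)*6 = -50*6 = -300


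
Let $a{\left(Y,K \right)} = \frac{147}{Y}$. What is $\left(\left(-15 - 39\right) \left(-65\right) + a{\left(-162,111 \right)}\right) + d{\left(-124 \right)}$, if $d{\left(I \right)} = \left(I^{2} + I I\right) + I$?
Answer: $\frac{1843403}{54} \approx 34137.0$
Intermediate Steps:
$d{\left(I \right)} = I + 2 I^{2}$ ($d{\left(I \right)} = \left(I^{2} + I^{2}\right) + I = 2 I^{2} + I = I + 2 I^{2}$)
$\left(\left(-15 - 39\right) \left(-65\right) + a{\left(-162,111 \right)}\right) + d{\left(-124 \right)} = \left(\left(-15 - 39\right) \left(-65\right) + \frac{147}{-162}\right) - 124 \left(1 + 2 \left(-124\right)\right) = \left(\left(-54\right) \left(-65\right) + 147 \left(- \frac{1}{162}\right)\right) - 124 \left(1 - 248\right) = \left(3510 - \frac{49}{54}\right) - -30628 = \frac{189491}{54} + 30628 = \frac{1843403}{54}$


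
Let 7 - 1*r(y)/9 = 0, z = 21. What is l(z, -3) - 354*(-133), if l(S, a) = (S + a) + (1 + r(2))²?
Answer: 51196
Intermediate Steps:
r(y) = 63 (r(y) = 63 - 9*0 = 63 + 0 = 63)
l(S, a) = 4096 + S + a (l(S, a) = (S + a) + (1 + 63)² = (S + a) + 64² = (S + a) + 4096 = 4096 + S + a)
l(z, -3) - 354*(-133) = (4096 + 21 - 3) - 354*(-133) = 4114 + 47082 = 51196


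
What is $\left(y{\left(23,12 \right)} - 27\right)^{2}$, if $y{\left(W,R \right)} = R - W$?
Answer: $1444$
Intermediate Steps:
$\left(y{\left(23,12 \right)} - 27\right)^{2} = \left(\left(12 - 23\right) - 27\right)^{2} = \left(-11 - 27\right)^{2} = \left(-38\right)^{2} = 1444$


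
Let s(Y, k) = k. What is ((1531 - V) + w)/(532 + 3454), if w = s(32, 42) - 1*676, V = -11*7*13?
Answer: 949/1993 ≈ 0.47617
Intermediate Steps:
V = -1001 (V = -77*13 = -1001)
w = -634 (w = 42 - 1*676 = 42 - 676 = -634)
((1531 - V) + w)/(532 + 3454) = ((1531 - 1*(-1001)) - 634)/(532 + 3454) = ((1531 + 1001) - 634)/3986 = (2532 - 634)*(1/3986) = 1898*(1/3986) = 949/1993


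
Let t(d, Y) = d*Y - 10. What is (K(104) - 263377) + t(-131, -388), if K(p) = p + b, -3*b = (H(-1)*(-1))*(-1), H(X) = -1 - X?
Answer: -212455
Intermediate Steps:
t(d, Y) = -10 + Y*d (t(d, Y) = Y*d - 10 = -10 + Y*d)
b = 0 (b = -(-1 - 1*(-1))*(-1)*(-1)/3 = -(-1 + 1)*(-1)*(-1)/3 = -0*(-1)*(-1)/3 = -0*(-1) = -⅓*0 = 0)
K(p) = p (K(p) = p + 0 = p)
(K(104) - 263377) + t(-131, -388) = (104 - 263377) + (-10 - 388*(-131)) = -263273 + (-10 + 50828) = -263273 + 50818 = -212455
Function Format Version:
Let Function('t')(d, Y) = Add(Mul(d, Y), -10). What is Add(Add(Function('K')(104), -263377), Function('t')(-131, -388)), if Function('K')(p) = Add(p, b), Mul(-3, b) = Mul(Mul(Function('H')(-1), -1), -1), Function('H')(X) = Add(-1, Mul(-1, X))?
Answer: -212455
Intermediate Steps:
Function('t')(d, Y) = Add(-10, Mul(Y, d)) (Function('t')(d, Y) = Add(Mul(Y, d), -10) = Add(-10, Mul(Y, d)))
b = 0 (b = Mul(Rational(-1, 3), Mul(Mul(Add(-1, Mul(-1, -1)), -1), -1)) = Mul(Rational(-1, 3), Mul(Mul(Add(-1, 1), -1), -1)) = Mul(Rational(-1, 3), Mul(Mul(0, -1), -1)) = Mul(Rational(-1, 3), Mul(0, -1)) = Mul(Rational(-1, 3), 0) = 0)
Function('K')(p) = p (Function('K')(p) = Add(p, 0) = p)
Add(Add(Function('K')(104), -263377), Function('t')(-131, -388)) = Add(Add(104, -263377), Add(-10, Mul(-388, -131))) = Add(-263273, Add(-10, 50828)) = Add(-263273, 50818) = -212455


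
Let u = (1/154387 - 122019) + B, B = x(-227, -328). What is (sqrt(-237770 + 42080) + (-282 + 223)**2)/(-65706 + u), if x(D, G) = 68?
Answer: -537421147/28971801258 - 154387*I*sqrt(195690)/28971801258 ≈ -0.01855 - 0.0023573*I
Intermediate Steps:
B = 68
u = -18827649036/154387 (u = (1/154387 - 122019) + 68 = -18838147352/154387 + 68 = -18827649036/154387 ≈ -1.2195e+5)
(sqrt(-237770 + 42080) + (-282 + 223)**2)/(-65706 + u) = (sqrt(-237770 + 42080) + (-282 + 223)**2)/(-65706 - 18827649036/154387) = (sqrt(-195690) + (-59)**2)/(-28971801258/154387) = (I*sqrt(195690) + 3481)*(-154387/28971801258) = (3481 + I*sqrt(195690))*(-154387/28971801258) = -537421147/28971801258 - 154387*I*sqrt(195690)/28971801258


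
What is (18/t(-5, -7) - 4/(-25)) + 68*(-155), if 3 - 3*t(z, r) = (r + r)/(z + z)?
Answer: -1050609/100 ≈ -10506.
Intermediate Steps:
t(z, r) = 1 - r/(3*z) (t(z, r) = 1 - (r + r)/(3*(z + z)) = 1 - 2*r/(3*(2*z)) = 1 - 2*r*1/(2*z)/3 = 1 - r/(3*z))
(18/t(-5, -7) - 4/(-25)) + 68*(-155) = (18/(((-5 - ⅓*(-7))/(-5))) - 4/(-25)) + 68*(-155) = (18/((-(-5 + 7/3)/5)) - 4*(-1/25)) - 10540 = (18/((-⅕*(-8/3))) + 4/25) - 10540 = (18/(8/15) + 4/25) - 10540 = (18*(15/8) + 4/25) - 10540 = (135/4 + 4/25) - 10540 = 3391/100 - 10540 = -1050609/100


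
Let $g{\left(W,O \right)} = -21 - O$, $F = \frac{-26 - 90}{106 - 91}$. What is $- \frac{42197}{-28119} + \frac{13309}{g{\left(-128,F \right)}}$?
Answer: $- \frac{5605139362}{5595681} \approx -1001.7$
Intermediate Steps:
$F = - \frac{116}{15} \approx -7.7333$
$- \frac{42197}{-28119} + \frac{13309}{g{\left(-128,F \right)}} = - \frac{42197}{-28119} + \frac{13309}{-21 - - \frac{116}{15}} = \left(-42197\right) \left(- \frac{1}{28119}\right) + \frac{13309}{-21 + \frac{116}{15}} = \frac{42197}{28119} + \frac{13309}{- \frac{199}{15}} = \frac{42197}{28119} + 13309 \left(- \frac{15}{199}\right) = \frac{42197}{28119} - \frac{199635}{199} = - \frac{5605139362}{5595681}$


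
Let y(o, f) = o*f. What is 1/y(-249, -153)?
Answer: 1/38097 ≈ 2.6249e-5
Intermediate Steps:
y(o, f) = f*o
1/y(-249, -153) = 1/(-153*(-249)) = 1/38097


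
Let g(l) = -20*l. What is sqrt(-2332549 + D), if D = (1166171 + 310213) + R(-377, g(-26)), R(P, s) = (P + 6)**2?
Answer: 6*I*sqrt(19959) ≈ 847.66*I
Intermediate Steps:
R(P, s) = (6 + P)**2
D = 1614025 (D = (1166171 + 310213) + (6 - 377)**2 = 1476384 + (-371)**2 = 1476384 + 137641 = 1614025)
sqrt(-2332549 + D) = sqrt(-2332549 + 1614025) = sqrt(-718524) = 6*I*sqrt(19959)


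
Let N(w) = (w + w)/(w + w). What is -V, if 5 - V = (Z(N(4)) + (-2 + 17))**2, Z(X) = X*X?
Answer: 251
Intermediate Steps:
N(w) = 1 (N(w) = (2*w)/((2*w)) = (2*w)*(1/(2*w)) = 1)
Z(X) = X**2
V = -251 (V = 5 - (1**2 + (-2 + 17))**2 = 5 - (1 + 15)**2 = 5 - 1*16**2 = 5 - 1*256 = 5 - 256 = -251)
-V = -1*(-251) = 251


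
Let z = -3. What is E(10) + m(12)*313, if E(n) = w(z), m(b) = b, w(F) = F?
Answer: 3753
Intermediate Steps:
E(n) = -3
E(10) + m(12)*313 = -3 + 12*313 = -3 + 3756 = 3753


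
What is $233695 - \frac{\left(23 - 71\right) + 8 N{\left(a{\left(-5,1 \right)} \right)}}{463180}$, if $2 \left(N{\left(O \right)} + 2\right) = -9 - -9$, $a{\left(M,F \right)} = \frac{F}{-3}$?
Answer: $\frac{27060712541}{115795} \approx 2.337 \cdot 10^{5}$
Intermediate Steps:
$a{\left(M,F \right)} = - \frac{F}{3}$ ($a{\left(M,F \right)} = F \left(- \frac{1}{3}\right) = - \frac{F}{3}$)
$N{\left(O \right)} = -2$ ($N{\left(O \right)} = -2 + \frac{-9 - -9}{2} = -2 + \frac{-9 + 9}{2} = -2 + \frac{1}{2} \cdot 0 = -2 + 0 = -2$)
$233695 - \frac{\left(23 - 71\right) + 8 N{\left(a{\left(-5,1 \right)} \right)}}{463180} = 233695 - \frac{\left(23 - 71\right) + 8 \left(-2\right)}{463180} = 233695 - \left(\left(23 - 71\right) - 16\right) \frac{1}{463180} = 233695 - \left(-48 - 16\right) \frac{1}{463180} = 233695 - \left(-64\right) \frac{1}{463180} = 233695 - - \frac{16}{115795} = 233695 + \frac{16}{115795} = \frac{27060712541}{115795}$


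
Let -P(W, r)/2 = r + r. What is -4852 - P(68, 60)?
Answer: -4612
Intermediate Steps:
P(W, r) = -4*r (P(W, r) = -2*(r + r) = -4*r)
-4852 - P(68, 60) = -4852 - (-4)*60 = -4852 - 1*(-240) = -4852 + 240 = -4612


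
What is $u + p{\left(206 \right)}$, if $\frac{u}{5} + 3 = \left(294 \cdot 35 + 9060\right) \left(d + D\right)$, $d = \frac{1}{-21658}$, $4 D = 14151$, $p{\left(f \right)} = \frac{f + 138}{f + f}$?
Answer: $\frac{763543287950603}{2230774} \approx 3.4228 \cdot 10^{8}$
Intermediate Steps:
$p{\left(f \right)} = \frac{138 + f}{2 f}$
$D = \frac{14151}{4}$ ($D = \frac{1}{4} \cdot 14151 = \frac{14151}{4} \approx 3537.8$)
$d = - \frac{1}{21658} \approx -4.6172 \cdot 10^{-5}$
$u = \frac{7413041612505}{21658}$ ($u = -15 + 5 \left(294 \cdot 35 + 9060\right) \left(- \frac{1}{21658} + \frac{14151}{4}\right) = -15 + 5 \left(10290 + 9060\right) \frac{153241177}{43316} = -15 + 5 \cdot 19350 \cdot \frac{153241177}{43316} = -15 + 5 \cdot \frac{1482608387475}{21658} = -15 + \frac{7413041937375}{21658} = \frac{7413041612505}{21658} \approx 3.4228 \cdot 10^{8}$)
$u + p{\left(206 \right)} = \frac{7413041612505}{21658} + \frac{138 + 206}{2 \cdot 206} = \frac{7413041612505}{21658} + \frac{1}{2} \cdot \frac{1}{206} \cdot 344 = \frac{7413041612505}{21658} + \frac{86}{103} = \frac{763543287950603}{2230774}$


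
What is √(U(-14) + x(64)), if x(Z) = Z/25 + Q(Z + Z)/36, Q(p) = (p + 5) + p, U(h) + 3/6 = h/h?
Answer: √1031/10 ≈ 3.2109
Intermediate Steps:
U(h) = ½ (U(h) = -½ + h/h = -½ + 1 = ½)
Q(p) = 5 + 2*p (Q(p) = (5 + p) + p = 5 + 2*p)
x(Z) = 5/36 + 34*Z/225 (x(Z) = Z/25 + (5 + 2*(Z + Z))/36 = Z*(1/25) + (5 + 2*(2*Z))*(1/36) = Z/25 + (5 + 4*Z)*(1/36) = Z/25 + (5/36 + Z/9) = 5/36 + 34*Z/225)
√(U(-14) + x(64)) = √(½ + (5/36 + (34/225)*64)) = √(½ + (5/36 + 2176/225)) = √(½ + 981/100) = √(1031/100) = √1031/10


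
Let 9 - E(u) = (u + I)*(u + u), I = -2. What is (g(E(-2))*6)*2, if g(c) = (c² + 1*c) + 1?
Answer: 516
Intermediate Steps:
E(u) = 9 - 2*u*(-2 + u) (E(u) = 9 - (u - 2)*(u + u) = 9 - (-2 + u)*2*u = 9 - 2*u*(-2 + u))
g(c) = 1 + c + c² (g(c) = (c² + c) + 1 = (c + c²) + 1 = 1 + c + c²)
(g(E(-2))*6)*2 = ((1 + (9 - 2*(-2)² + 4*(-2)) + (9 - 2*(-2)² + 4*(-2))²)*6)*2 = ((1 + (9 - 2*4 - 8) + (9 - 2*4 - 8)²)*6)*2 = ((1 + (9 - 8 - 8) + (9 - 8 - 8)²)*6)*2 = ((1 - 7 + (-7)²)*6)*2 = ((1 - 7 + 49)*6)*2 = (43*6)*2 = 258*2 = 516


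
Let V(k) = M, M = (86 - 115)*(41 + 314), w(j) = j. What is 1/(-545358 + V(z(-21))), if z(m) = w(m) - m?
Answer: -1/555653 ≈ -1.7997e-6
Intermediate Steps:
M = -10295 (M = -29*355 = -10295)
z(m) = 0 (z(m) = m - m = 0)
V(k) = -10295
1/(-545358 + V(z(-21))) = 1/(-545358 - 10295) = 1/(-555653) = -1/555653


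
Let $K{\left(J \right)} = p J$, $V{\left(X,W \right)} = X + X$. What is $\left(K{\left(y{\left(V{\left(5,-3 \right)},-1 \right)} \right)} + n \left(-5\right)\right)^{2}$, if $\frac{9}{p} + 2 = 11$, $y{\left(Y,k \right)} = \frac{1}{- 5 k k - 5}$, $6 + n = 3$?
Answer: $\frac{22201}{100} \approx 222.01$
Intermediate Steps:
$n = -3$ ($n = -6 + 3 = -3$)
$V{\left(X,W \right)} = 2 X$
$y{\left(Y,k \right)} = \frac{1}{-5 - 5 k^{2}}$ ($y{\left(Y,k \right)} = \frac{1}{- 5 k^{2} - 5} = \frac{1}{-5 - 5 k^{2}}$)
$p = 1$ ($p = \frac{9}{-2 + 11} = \frac{9}{9} = 9 \cdot \frac{1}{9} = 1$)
$K{\left(J \right)} = J$ ($K{\left(J \right)} = 1 J = J$)
$\left(K{\left(y{\left(V{\left(5,-3 \right)},-1 \right)} \right)} + n \left(-5\right)\right)^{2} = \left(- \frac{1}{5 + 5 \left(-1\right)^{2}} - -15\right)^{2} = \left(- \frac{1}{5 + 5 \cdot 1} + 15\right)^{2} = \left(- \frac{1}{5 + 5} + 15\right)^{2} = \left(- \frac{1}{10} + 15\right)^{2} = \left(\frac{149}{10}\right)^{2} = \frac{22201}{100}$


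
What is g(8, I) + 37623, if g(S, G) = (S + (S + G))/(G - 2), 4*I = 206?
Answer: 413868/11 ≈ 37624.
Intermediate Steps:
I = 103/2 (I = (¼)*206 = 103/2 ≈ 51.500)
g(S, G) = (G + 2*S)/(-2 + G) (g(S, G) = (S + (G + S))/(-2 + G) = (G + 2*S)/(-2 + G))
g(8, I) + 37623 = (103/2 + 2*8)/(-2 + 103/2) + 37623 = (103/2 + 16)/(99/2) + 37623 = (2/99)*(135/2) + 37623 = 15/11 + 37623 = 413868/11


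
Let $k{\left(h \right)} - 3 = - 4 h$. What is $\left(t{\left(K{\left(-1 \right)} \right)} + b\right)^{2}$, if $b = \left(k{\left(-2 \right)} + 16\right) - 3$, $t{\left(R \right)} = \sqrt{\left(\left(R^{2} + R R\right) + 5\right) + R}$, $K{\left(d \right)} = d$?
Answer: $\left(24 + \sqrt{6}\right)^{2} \approx 699.58$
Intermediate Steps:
$k{\left(h \right)} = 3 - 4 h$
$t{\left(R \right)} = \sqrt{5 + R + 2 R^{2}}$ ($t{\left(R \right)} = \sqrt{\left(\left(R^{2} + R^{2}\right) + 5\right) + R} = \sqrt{\left(2 R^{2} + 5\right) + R} = \sqrt{\left(5 + 2 R^{2}\right) + R} = \sqrt{5 + R + 2 R^{2}}$)
$b = 24$ ($b = \left(\left(3 - -8\right) + 16\right) - 3 = \left(\left(3 + 8\right) + 16\right) - 3 = \left(11 + 16\right) - 3 = 27 - 3 = 24$)
$\left(t{\left(K{\left(-1 \right)} \right)} + b\right)^{2} = \left(\sqrt{5 - 1 + 2 \left(-1\right)^{2}} + 24\right)^{2} = \left(\sqrt{5 - 1 + 2 \cdot 1} + 24\right)^{2} = \left(\sqrt{5 - 1 + 2} + 24\right)^{2} = \left(\sqrt{6} + 24\right)^{2} = \left(24 + \sqrt{6}\right)^{2}$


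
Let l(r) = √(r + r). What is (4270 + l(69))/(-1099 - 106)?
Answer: -854/241 - √138/1205 ≈ -3.5533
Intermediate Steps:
l(r) = √2*√r (l(r) = √(2*r) = √2*√r)
(4270 + l(69))/(-1099 - 106) = (4270 + √2*√69)/(-1099 - 106) = (4270 + √138)/(-1205) = (4270 + √138)*(-1/1205) = -854/241 - √138/1205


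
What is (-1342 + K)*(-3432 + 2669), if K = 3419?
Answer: -1584751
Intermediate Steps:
(-1342 + K)*(-3432 + 2669) = (-1342 + 3419)*(-3432 + 2669) = 2077*(-763) = -1584751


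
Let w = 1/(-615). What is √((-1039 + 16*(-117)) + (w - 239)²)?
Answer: √20503871221/615 ≈ 232.83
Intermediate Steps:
w = -1/615 ≈ -0.0016260
√((-1039 + 16*(-117)) + (w - 239)²) = √((-1039 + 16*(-117)) + (-1/615 - 239)²) = √((-1039 - 1872) + (-146986/615)²) = √(-2911 + 21604884196/378225) = √(20503871221/378225) = √20503871221/615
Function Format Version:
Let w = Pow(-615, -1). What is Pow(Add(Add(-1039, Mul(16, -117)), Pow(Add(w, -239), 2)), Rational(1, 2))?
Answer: Mul(Rational(1, 615), Pow(20503871221, Rational(1, 2))) ≈ 232.83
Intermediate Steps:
w = Rational(-1, 615) ≈ -0.0016260
Pow(Add(Add(-1039, Mul(16, -117)), Pow(Add(w, -239), 2)), Rational(1, 2)) = Pow(Add(Add(-1039, Mul(16, -117)), Pow(Add(Rational(-1, 615), -239), 2)), Rational(1, 2)) = Pow(Add(Add(-1039, -1872), Pow(Rational(-146986, 615), 2)), Rational(1, 2)) = Pow(Add(-2911, Rational(21604884196, 378225)), Rational(1, 2)) = Pow(Rational(20503871221, 378225), Rational(1, 2)) = Mul(Rational(1, 615), Pow(20503871221, Rational(1, 2)))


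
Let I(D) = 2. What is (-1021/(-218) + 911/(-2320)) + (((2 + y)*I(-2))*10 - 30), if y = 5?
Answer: 28901861/252880 ≈ 114.29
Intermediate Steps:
(-1021/(-218) + 911/(-2320)) + (((2 + y)*I(-2))*10 - 30) = (-1021/(-218) + 911/(-2320)) + (((2 + 5)*2)*10 - 30) = (-1021*(-1/218) + 911*(-1/2320)) + ((7*2)*10 - 30) = (1021/218 - 911/2320) + (14*10 - 30) = 1085061/252880 + (140 - 30) = 1085061/252880 + 110 = 28901861/252880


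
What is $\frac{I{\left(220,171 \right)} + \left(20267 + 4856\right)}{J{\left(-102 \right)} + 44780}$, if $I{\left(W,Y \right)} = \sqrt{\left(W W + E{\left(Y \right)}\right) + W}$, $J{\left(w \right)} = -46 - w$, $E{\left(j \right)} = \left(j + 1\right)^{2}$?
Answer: $\frac{25123}{44836} + \frac{7 \sqrt{399}}{22418} \approx 0.56657$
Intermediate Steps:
$E{\left(j \right)} = \left(1 + j\right)^{2}$
$I{\left(W,Y \right)} = \sqrt{W + W^{2} + \left(1 + Y\right)^{2}}$ ($I{\left(W,Y \right)} = \sqrt{\left(W W + \left(1 + Y\right)^{2}\right) + W} = \sqrt{\left(W^{2} + \left(1 + Y\right)^{2}\right) + W} = \sqrt{W + W^{2} + \left(1 + Y\right)^{2}}$)
$\frac{I{\left(220,171 \right)} + \left(20267 + 4856\right)}{J{\left(-102 \right)} + 44780} = \frac{\sqrt{220 + 220^{2} + \left(1 + 171\right)^{2}} + \left(20267 + 4856\right)}{\left(-46 - -102\right) + 44780} = \frac{\sqrt{220 + 48400 + 172^{2}} + 25123}{\left(-46 + 102\right) + 44780} = \frac{\sqrt{220 + 48400 + 29584} + 25123}{56 + 44780} = \frac{\sqrt{78204} + 25123}{44836} = \left(14 \sqrt{399} + 25123\right) \frac{1}{44836} = \left(25123 + 14 \sqrt{399}\right) \frac{1}{44836} = \frac{25123}{44836} + \frac{7 \sqrt{399}}{22418}$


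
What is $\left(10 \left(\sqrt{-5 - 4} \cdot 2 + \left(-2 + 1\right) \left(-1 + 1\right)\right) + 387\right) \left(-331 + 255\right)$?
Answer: $-29412 - 4560 i \approx -29412.0 - 4560.0 i$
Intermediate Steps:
$\left(10 \left(\sqrt{-5 - 4} \cdot 2 + \left(-2 + 1\right) \left(-1 + 1\right)\right) + 387\right) \left(-331 + 255\right) = \left(10 \left(\sqrt{-9} \cdot 2 - 0\right) + 387\right) \left(-76\right) = \left(10 \left(3 i 2 + 0\right) + 387\right) \left(-76\right) = \left(10 \left(6 i + 0\right) + 387\right) \left(-76\right) = \left(10 \cdot 6 i + 387\right) \left(-76\right) = \left(60 i + 387\right) \left(-76\right) = \left(387 + 60 i\right) \left(-76\right) = -29412 - 4560 i$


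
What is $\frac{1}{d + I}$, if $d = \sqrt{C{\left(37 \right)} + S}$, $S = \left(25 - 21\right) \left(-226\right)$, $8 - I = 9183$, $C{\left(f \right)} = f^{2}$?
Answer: $- \frac{1835}{16836032} - \frac{\sqrt{465}}{84180160} \approx -0.00010925$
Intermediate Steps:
$I = -9175$ ($I = 8 - 9183 = -9175$)
$S = -904$ ($S = 4 \left(-226\right) = -904$)
$d = \sqrt{465}$ ($d = \sqrt{37^{2} - 904} = \sqrt{1369 - 904} = \sqrt{465} \approx 21.564$)
$\frac{1}{d + I} = \frac{1}{\sqrt{465} - 9175} = \frac{1}{-9175 + \sqrt{465}}$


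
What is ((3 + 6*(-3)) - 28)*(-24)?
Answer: 1032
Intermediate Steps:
((3 + 6*(-3)) - 28)*(-24) = ((3 - 18) - 28)*(-24) = (-15 - 28)*(-24) = -43*(-24) = 1032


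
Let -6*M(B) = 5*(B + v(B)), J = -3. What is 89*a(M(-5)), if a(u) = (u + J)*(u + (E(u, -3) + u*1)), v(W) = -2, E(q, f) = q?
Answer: 52955/12 ≈ 4412.9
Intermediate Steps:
M(B) = 5/3 - 5*B/6 (M(B) = -5*(B - 2)/6 = -5*(-2 + B)/6 = -(-10 + 5*B)/6 = 5/3 - 5*B/6)
a(u) = 3*u*(-3 + u) (a(u) = (u - 3)*(u + (u + u*1)) = (-3 + u)*(u + (u + u)) = (-3 + u)*(u + 2*u) = (-3 + u)*(3*u) = 3*u*(-3 + u))
89*a(M(-5)) = 89*(3*(5/3 - ⅚*(-5))*(-3 + (5/3 - ⅚*(-5)))) = 89*(3*(5/3 + 25/6)*(-3 + (5/3 + 25/6))) = 89*(3*(35/6)*(-3 + 35/6)) = 89*(3*(35/6)*(17/6)) = 89*(595/12) = 52955/12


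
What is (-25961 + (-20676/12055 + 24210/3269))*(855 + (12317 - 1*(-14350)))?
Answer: -28150643881041858/39407795 ≈ -7.1434e+8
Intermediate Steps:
(-25961 + (-20676/12055 + 24210/3269))*(855 + (12317 - 1*(-14350))) = (-25961 + (-20676*1/12055 + 24210*(1/3269)))*(855 + (12317 + 14350)) = (-25961 + (-20676/12055 + 24210/3269))*(855 + 26667) = (-25961 + 224261706/39407795)*27522 = -1022841504289/39407795*27522 = -28150643881041858/39407795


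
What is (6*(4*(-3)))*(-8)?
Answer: 576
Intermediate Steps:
(6*(4*(-3)))*(-8) = (6*(-12))*(-8) = -72*(-8) = 576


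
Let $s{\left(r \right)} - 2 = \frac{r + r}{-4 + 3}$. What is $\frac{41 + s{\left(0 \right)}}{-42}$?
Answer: $- \frac{43}{42} \approx -1.0238$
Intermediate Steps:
$s{\left(r \right)} = 2 - 2 r$ ($s{\left(r \right)} = 2 + \frac{r + r}{-4 + 3} = 2 + \frac{2 r}{-1} = 2 + 2 r \left(-1\right) = 2 - 2 r$)
$\frac{41 + s{\left(0 \right)}}{-42} = \frac{41 + \left(2 - 0\right)}{-42} = \left(41 + \left(2 + 0\right)\right) \left(- \frac{1}{42}\right) = \left(41 + 2\right) \left(- \frac{1}{42}\right) = 43 \left(- \frac{1}{42}\right) = - \frac{43}{42}$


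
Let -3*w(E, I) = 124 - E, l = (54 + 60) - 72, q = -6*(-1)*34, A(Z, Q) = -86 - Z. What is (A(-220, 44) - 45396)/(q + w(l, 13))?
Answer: -1281/5 ≈ -256.20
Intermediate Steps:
q = 204 (q = 6*34 = 204)
l = 42 (l = 114 - 72 = 42)
w(E, I) = -124/3 + E/3 (w(E, I) = -(124 - E)/3 = -124/3 + E/3)
(A(-220, 44) - 45396)/(q + w(l, 13)) = ((-86 - 1*(-220)) - 45396)/(204 + (-124/3 + (⅓)*42)) = ((-86 + 220) - 45396)/(204 + (-124/3 + 14)) = (134 - 45396)/(204 - 82/3) = -45262/530/3 = -45262*3/530 = -1281/5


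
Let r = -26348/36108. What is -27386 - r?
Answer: -247206835/9027 ≈ -27385.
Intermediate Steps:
r = -6587/9027 (r = -26348*1/36108 = -6587/9027 ≈ -0.72970)
-27386 - r = -27386 - 1*(-6587/9027) = -27386 + 6587/9027 = -247206835/9027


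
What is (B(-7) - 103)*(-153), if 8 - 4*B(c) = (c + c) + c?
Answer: 58599/4 ≈ 14650.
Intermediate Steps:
B(c) = 2 - 3*c/4 (B(c) = 2 - ((c + c) + c)/4 = 2 - (2*c + c)/4 = 2 - 3*c/4)
(B(-7) - 103)*(-153) = ((2 - 3/4*(-7)) - 103)*(-153) = ((2 + 21/4) - 103)*(-153) = (29/4 - 103)*(-153) = -383/4*(-153) = 58599/4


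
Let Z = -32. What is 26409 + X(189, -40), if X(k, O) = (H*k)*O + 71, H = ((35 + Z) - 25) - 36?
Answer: 464960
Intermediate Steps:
H = -58 (H = ((35 - 32) - 25) - 36 = (3 - 25) - 36 = -22 - 36 = -58)
X(k, O) = 71 - 58*O*k (X(k, O) = (-58*k)*O + 71 = -58*O*k + 71 = 71 - 58*O*k)
26409 + X(189, -40) = 26409 + (71 - 58*(-40)*189) = 26409 + (71 + 438480) = 26409 + 438551 = 464960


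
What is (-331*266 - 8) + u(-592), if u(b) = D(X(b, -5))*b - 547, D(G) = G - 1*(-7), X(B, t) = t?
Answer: -89785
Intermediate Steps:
D(G) = 7 + G (D(G) = G + 7 = 7 + G)
u(b) = -547 + 2*b (u(b) = (7 - 5)*b - 547 = 2*b - 547 = -547 + 2*b)
(-331*266 - 8) + u(-592) = (-331*266 - 8) + (-547 + 2*(-592)) = (-88046 - 8) + (-547 - 1184) = -88054 - 1731 = -89785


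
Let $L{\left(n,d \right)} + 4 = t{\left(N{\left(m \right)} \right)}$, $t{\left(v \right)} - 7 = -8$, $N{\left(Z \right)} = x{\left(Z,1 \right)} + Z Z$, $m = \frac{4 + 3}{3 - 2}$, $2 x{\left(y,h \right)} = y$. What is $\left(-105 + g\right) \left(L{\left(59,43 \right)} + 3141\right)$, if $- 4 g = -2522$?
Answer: $1647968$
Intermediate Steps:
$g = \frac{1261}{2}$ ($g = \left(- \frac{1}{4}\right) \left(-2522\right) = \frac{1261}{2} \approx 630.5$)
$x{\left(y,h \right)} = \frac{y}{2}$
$m = 7$ ($m = \frac{7}{1} = 7 \cdot 1 = 7$)
$N{\left(Z \right)} = Z^{2} + \frac{Z}{2}$ ($N{\left(Z \right)} = \frac{Z}{2} + Z Z = \frac{Z}{2} + Z^{2} = Z^{2} + \frac{Z}{2}$)
$t{\left(v \right)} = -1$ ($t{\left(v \right)} = 7 - 8 = -1$)
$L{\left(n,d \right)} = -5$ ($L{\left(n,d \right)} = -4 - 1 = -5$)
$\left(-105 + g\right) \left(L{\left(59,43 \right)} + 3141\right) = \left(-105 + \frac{1261}{2}\right) \left(-5 + 3141\right) = \frac{1051}{2} \cdot 3136 = 1647968$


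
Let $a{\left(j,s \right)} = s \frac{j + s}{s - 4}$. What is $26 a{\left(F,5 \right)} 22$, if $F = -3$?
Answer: $5720$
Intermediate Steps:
$a{\left(j,s \right)} = \frac{s \left(j + s\right)}{-4 + s}$ ($a{\left(j,s \right)} = s \frac{j + s}{-4 + s} = \frac{s \left(j + s\right)}{-4 + s}$)
$26 a{\left(F,5 \right)} 22 = 26 \frac{5 \left(-3 + 5\right)}{-4 + 5} \cdot 22 = 26 \cdot 5 \cdot 1^{-1} \cdot 2 \cdot 22 = 26 \cdot 5 \cdot 1 \cdot 2 \cdot 22 = 26 \cdot 10 \cdot 22 = 260 \cdot 22 = 5720$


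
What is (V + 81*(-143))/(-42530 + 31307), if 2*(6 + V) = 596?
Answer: 11291/11223 ≈ 1.0061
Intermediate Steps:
V = 292 (V = -6 + (1/2)*596 = -6 + 298 = 292)
(V + 81*(-143))/(-42530 + 31307) = (292 + 81*(-143))/(-42530 + 31307) = (292 - 11583)/(-11223) = -11291*(-1/11223) = 11291/11223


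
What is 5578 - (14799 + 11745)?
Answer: -20966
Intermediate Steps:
5578 - (14799 + 11745) = 5578 - 1*26544 = 5578 - 26544 = -20966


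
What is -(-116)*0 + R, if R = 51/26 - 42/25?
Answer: 183/650 ≈ 0.28154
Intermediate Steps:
R = 183/650 (R = 51*(1/26) - 42*1/25 = 51/26 - 42/25 = 183/650 ≈ 0.28154)
-(-116)*0 + R = -(-116)*0 + 183/650 = -116*0 + 183/650 = 0 + 183/650 = 183/650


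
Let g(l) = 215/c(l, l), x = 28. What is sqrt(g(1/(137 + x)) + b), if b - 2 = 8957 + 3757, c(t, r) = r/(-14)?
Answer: I*sqrt(483934) ≈ 695.65*I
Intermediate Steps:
c(t, r) = -r/14 (c(t, r) = r*(-1/14) = -r/14)
g(l) = -3010/l (g(l) = 215/((-l/14)) = 215*(-14/l) = -3010/l)
b = 12716 (b = 2 + (8957 + 3757) = 2 + 12714 = 12716)
sqrt(g(1/(137 + x)) + b) = sqrt(-3010/(1/(137 + 28)) + 12716) = sqrt(-3010/(1/165) + 12716) = sqrt(-3010/1/165 + 12716) = sqrt(-3010*165 + 12716) = sqrt(-496650 + 12716) = sqrt(-483934) = I*sqrt(483934)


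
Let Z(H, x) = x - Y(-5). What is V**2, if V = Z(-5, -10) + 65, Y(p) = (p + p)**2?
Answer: 2025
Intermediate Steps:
Y(p) = 4*p**2 (Y(p) = (2*p)**2 = 4*p**2)
Z(H, x) = -100 + x (Z(H, x) = x - 4*(-5)**2 = x - 4*25 = x - 1*100 = x - 100 = -100 + x)
V = -45 (V = (-100 - 10) + 65 = -110 + 65 = -45)
V**2 = (-45)**2 = 2025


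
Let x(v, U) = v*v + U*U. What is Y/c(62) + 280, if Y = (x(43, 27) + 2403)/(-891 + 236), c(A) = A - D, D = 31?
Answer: 5680419/20305 ≈ 279.75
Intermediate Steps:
x(v, U) = U**2 + v**2 (x(v, U) = v**2 + U**2 = U**2 + v**2)
c(A) = -31 + A (c(A) = A - 1*31 = A - 31 = -31 + A)
Y = -4981/655 (Y = ((27**2 + 43**2) + 2403)/(-891 + 236) = ((729 + 1849) + 2403)/(-655) = (2578 + 2403)*(-1/655) = 4981*(-1/655) = -4981/655 ≈ -7.6046)
Y/c(62) + 280 = -4981/(655*(-31 + 62)) + 280 = -4981/655/31 + 280 = -4981/655*1/31 + 280 = -4981/20305 + 280 = 5680419/20305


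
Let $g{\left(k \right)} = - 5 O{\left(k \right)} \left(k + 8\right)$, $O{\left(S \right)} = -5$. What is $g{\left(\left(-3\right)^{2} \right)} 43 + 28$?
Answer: $18303$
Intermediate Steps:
$g{\left(k \right)} = 200 + 25 k$ ($g{\left(k \right)} = \left(-5\right) \left(-5\right) \left(k + 8\right) = 25 \left(8 + k\right) = 200 + 25 k$)
$g{\left(\left(-3\right)^{2} \right)} 43 + 28 = \left(200 + 25 \left(-3\right)^{2}\right) 43 + 28 = \left(200 + 25 \cdot 9\right) 43 + 28 = \left(200 + 225\right) 43 + 28 = 425 \cdot 43 + 28 = 18275 + 28 = 18303$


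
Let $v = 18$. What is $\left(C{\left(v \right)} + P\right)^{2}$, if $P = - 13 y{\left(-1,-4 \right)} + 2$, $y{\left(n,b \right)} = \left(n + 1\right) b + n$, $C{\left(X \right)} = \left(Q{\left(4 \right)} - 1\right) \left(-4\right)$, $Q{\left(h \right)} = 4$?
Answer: $9$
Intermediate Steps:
$C{\left(X \right)} = -12$ ($C{\left(X \right)} = \left(4 - 1\right) \left(-4\right) = 3 \left(-4\right) = -12$)
$y{\left(n,b \right)} = n + b \left(1 + n\right)$ ($y{\left(n,b \right)} = \left(1 + n\right) b + n = b \left(1 + n\right) + n = n + b \left(1 + n\right)$)
$P = 15$ ($P = - 13 \left(-4 - 1 - -4\right) + 2 = - 13 \left(-4 - 1 + 4\right) + 2 = \left(-13\right) \left(-1\right) + 2 = 13 + 2 = 15$)
$\left(C{\left(v \right)} + P\right)^{2} = \left(-12 + 15\right)^{2} = 3^{2} = 9$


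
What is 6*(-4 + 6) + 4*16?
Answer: 76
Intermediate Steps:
6*(-4 + 6) + 4*16 = 6*2 + 64 = 12 + 64 = 76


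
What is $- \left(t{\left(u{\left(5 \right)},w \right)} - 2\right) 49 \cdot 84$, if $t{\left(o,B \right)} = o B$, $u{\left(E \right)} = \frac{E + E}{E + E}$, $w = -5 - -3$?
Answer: $16464$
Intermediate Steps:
$w = -2$ ($w = -5 + 3 = -2$)
$u{\left(E \right)} = 1$ ($u{\left(E \right)} = \frac{2 E}{2 E} = 2 E \frac{1}{2 E} = 1$)
$t{\left(o,B \right)} = B o$
$- \left(t{\left(u{\left(5 \right)},w \right)} - 2\right) 49 \cdot 84 = - \left(\left(-2\right) 1 - 2\right) 49 \cdot 84 = - \left(-2 - 2\right) 49 \cdot 84 = - \left(-4\right) 49 \cdot 84 = - \left(-196\right) 84 = \left(-1\right) \left(-16464\right) = 16464$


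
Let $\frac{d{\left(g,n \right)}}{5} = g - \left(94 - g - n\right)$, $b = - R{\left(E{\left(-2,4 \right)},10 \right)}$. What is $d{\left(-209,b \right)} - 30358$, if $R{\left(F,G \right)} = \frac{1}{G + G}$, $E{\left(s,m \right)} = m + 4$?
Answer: $- \frac{131673}{4} \approx -32918.0$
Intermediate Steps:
$E{\left(s,m \right)} = 4 + m$
$R{\left(F,G \right)} = \frac{1}{2 G}$
$b = - \frac{1}{20}$ ($b = - \frac{1}{2 \cdot 10} = \left(-1\right) \frac{1}{20} = - \frac{1}{20} \approx -0.05$)
$d{\left(g,n \right)} = -470 + 5 n + 10 g$ ($d{\left(g,n \right)} = 5 \left(g - \left(94 - g - n\right)\right) = 5 \left(g + \left(-94 + g + n\right)\right) = 5 \left(-94 + n + 2 g\right) = -470 + 5 n + 10 g$)
$d{\left(-209,b \right)} - 30358 = \left(-470 + 5 \left(- \frac{1}{20}\right) + 10 \left(-209\right)\right) - 30358 = \left(-470 - \frac{1}{4} - 2090\right) - 30358 = - \frac{10241}{4} - 30358 = - \frac{131673}{4}$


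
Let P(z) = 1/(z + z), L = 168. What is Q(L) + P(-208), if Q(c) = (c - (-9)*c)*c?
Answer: 117411839/416 ≈ 2.8224e+5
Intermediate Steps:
P(z) = 1/(2*z)
Q(c) = 10*c² (Q(c) = (c + 9*c)*c = (10*c)*c = 10*c²)
Q(L) + P(-208) = 10*168² + (½)/(-208) = 10*28224 + (½)*(-1/208) = 282240 - 1/416 = 117411839/416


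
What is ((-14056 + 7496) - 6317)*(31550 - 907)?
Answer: -394589911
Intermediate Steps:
((-14056 + 7496) - 6317)*(31550 - 907) = (-6560 - 6317)*30643 = -12877*30643 = -394589911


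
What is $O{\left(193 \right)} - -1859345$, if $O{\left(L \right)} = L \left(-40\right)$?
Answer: $1851625$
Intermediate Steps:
$O{\left(L \right)} = - 40 L$
$O{\left(193 \right)} - -1859345 = \left(-40\right) 193 - -1859345 = -7720 + 1859345 = 1851625$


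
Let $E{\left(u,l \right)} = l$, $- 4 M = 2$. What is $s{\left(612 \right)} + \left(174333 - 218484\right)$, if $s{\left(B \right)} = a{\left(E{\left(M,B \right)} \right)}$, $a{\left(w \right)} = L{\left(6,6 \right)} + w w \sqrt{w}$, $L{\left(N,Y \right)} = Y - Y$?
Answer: $-44151 + 2247264 \sqrt{17} \approx 9.2216 \cdot 10^{6}$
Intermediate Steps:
$L{\left(N,Y \right)} = 0$
$M = - \frac{1}{2}$ ($M = \left(- \frac{1}{4}\right) 2 = - \frac{1}{2} \approx -0.5$)
$a{\left(w \right)} = w^{\frac{5}{2}}$ ($a{\left(w \right)} = 0 + w w \sqrt{w} = 0 + w w^{\frac{3}{2}} = 0 + w^{\frac{5}{2}} = w^{\frac{5}{2}}$)
$s{\left(B \right)} = B^{\frac{5}{2}}$
$s{\left(612 \right)} + \left(174333 - 218484\right) = 612^{\frac{5}{2}} + \left(174333 - 218484\right) = 2247264 \sqrt{17} + \left(174333 - 218484\right) = 2247264 \sqrt{17} - 44151 = -44151 + 2247264 \sqrt{17}$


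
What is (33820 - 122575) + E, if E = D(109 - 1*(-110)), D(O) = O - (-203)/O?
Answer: -19389181/219 ≈ -88535.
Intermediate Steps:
D(O) = O + 203/O
E = 48164/219 (E = (109 - 1*(-110)) + 203/(109 - 1*(-110)) = (109 + 110) + 203/(109 + 110) = 219 + 203/219 = 48164/219 ≈ 219.93)
(33820 - 122575) + E = (33820 - 122575) + 48164/219 = -88755 + 48164/219 = -19389181/219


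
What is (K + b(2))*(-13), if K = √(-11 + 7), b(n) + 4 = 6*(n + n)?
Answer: -260 - 26*I ≈ -260.0 - 26.0*I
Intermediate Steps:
b(n) = -4 + 12*n (b(n) = -4 + 6*(n + n) = -4 + 6*(2*n) = -4 + 12*n)
K = 2*I (K = √(-4) = 2*I ≈ 2.0*I)
(K + b(2))*(-13) = (2*I + (-4 + 12*2))*(-13) = (2*I + (-4 + 24))*(-13) = (2*I + 20)*(-13) = (20 + 2*I)*(-13) = -260 - 26*I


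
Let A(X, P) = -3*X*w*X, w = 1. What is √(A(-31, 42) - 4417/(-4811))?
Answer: 4*I*√4169241466/4811 ≈ 53.685*I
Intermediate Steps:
A(X, P) = -3*X² (A(X, P) = -3*X*1*X = -3*X*X = -3*X²)
√(A(-31, 42) - 4417/(-4811)) = √(-3*(-31)² - 4417/(-4811)) = √(-3*961 - 4417*(-1/4811)) = √(-2883 + 4417/4811) = √(-13865696/4811) = 4*I*√4169241466/4811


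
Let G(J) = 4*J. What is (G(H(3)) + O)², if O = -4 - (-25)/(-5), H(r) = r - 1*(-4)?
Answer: 361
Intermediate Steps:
H(r) = 4 + r (H(r) = r + 4 = 4 + r)
O = -9 (O = -4 - (-25)*(-1)/5 = -4 - 5*1 = -4 - 5 = -9)
(G(H(3)) + O)² = (4*(4 + 3) - 9)² = (4*7 - 9)² = (28 - 9)² = 19² = 361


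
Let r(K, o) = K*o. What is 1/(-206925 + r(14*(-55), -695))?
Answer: 1/328225 ≈ 3.0467e-6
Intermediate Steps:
1/(-206925 + r(14*(-55), -695)) = 1/(-206925 + (14*(-55))*(-695)) = 1/(-206925 - 770*(-695)) = 1/(-206925 + 535150) = 1/328225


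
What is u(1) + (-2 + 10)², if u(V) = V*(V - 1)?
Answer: 64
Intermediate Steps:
u(V) = V*(-1 + V)
u(1) + (-2 + 10)² = 1*(-1 + 1) + (-2 + 10)² = 1*0 + 8² = 0 + 64 = 64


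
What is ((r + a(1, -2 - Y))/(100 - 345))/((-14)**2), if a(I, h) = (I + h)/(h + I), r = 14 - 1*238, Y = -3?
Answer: 223/48020 ≈ 0.0046439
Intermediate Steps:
r = -224 (r = 14 - 238 = -224)
a(I, h) = 1 (a(I, h) = (I + h)/(I + h) = 1)
((r + a(1, -2 - Y))/(100 - 345))/((-14)**2) = ((-224 + 1)/(100 - 345))/((-14)**2) = -223/(-245)/196 = -223*(-1/245)*(1/196) = (223/245)*(1/196) = 223/48020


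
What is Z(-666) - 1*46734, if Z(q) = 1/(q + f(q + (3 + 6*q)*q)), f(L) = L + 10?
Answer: -124219719743/2658016 ≈ -46734.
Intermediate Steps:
f(L) = 10 + L
Z(q) = 1/(10 + 2*q + q*(3 + 6*q)) (Z(q) = 1/(q + (10 + (q + (3 + 6*q)*q))) = 1/(q + (10 + (q + q*(3 + 6*q)))) = 1/(q + (10 + q + q*(3 + 6*q))) = 1/(10 + 2*q + q*(3 + 6*q)))
Z(-666) - 1*46734 = 1/(10 + 5*(-666) + 6*(-666)**2) - 1*46734 = 1/(10 - 3330 + 6*443556) - 46734 = 1/(10 - 3330 + 2661336) - 46734 = 1/2658016 - 46734 = -124219719743/2658016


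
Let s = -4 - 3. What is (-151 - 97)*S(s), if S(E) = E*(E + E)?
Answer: -24304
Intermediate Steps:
s = -7
S(E) = 2*E² (S(E) = E*(2*E) = 2*E²)
(-151 - 97)*S(s) = (-151 - 97)*(2*(-7)²) = -496*49 = -248*98 = -24304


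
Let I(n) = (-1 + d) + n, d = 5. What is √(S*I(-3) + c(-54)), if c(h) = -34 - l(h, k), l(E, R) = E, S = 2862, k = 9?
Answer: √2882 ≈ 53.684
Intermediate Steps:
c(h) = -34 - h
I(n) = 4 + n (I(n) = (-1 + 5) + n = 4 + n)
√(S*I(-3) + c(-54)) = √(2862*(4 - 3) + (-34 - 1*(-54))) = √(2862*1 + (-34 + 54)) = √(2862 + 20) = √2882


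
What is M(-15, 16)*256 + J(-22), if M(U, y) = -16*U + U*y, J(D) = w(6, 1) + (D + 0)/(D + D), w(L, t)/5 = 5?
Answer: 51/2 ≈ 25.500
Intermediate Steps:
w(L, t) = 25 (w(L, t) = 5*5 = 25)
J(D) = 51/2 (J(D) = 25 + (D + 0)/(D + D) = 25 + D/((2*D)) = 25 + D*(1/(2*D)) = 25 + ½ = 51/2)
M(-15, 16)*256 + J(-22) = -15*(-16 + 16)*256 + 51/2 = -15*0*256 + 51/2 = 0*256 + 51/2 = 0 + 51/2 = 51/2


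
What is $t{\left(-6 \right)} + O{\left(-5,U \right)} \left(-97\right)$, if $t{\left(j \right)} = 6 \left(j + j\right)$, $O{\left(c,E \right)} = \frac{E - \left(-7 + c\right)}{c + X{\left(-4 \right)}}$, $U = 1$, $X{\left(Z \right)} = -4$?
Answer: $\frac{613}{9} \approx 68.111$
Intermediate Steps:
$O{\left(c,E \right)} = \frac{7 + E - c}{-4 + c}$ ($O{\left(c,E \right)} = \frac{E - \left(-7 + c\right)}{c - 4} = \frac{7 + E - c}{-4 + c}$)
$t{\left(j \right)} = 12 j$ ($t{\left(j \right)} = 6 \cdot 2 j = 12 j$)
$t{\left(-6 \right)} + O{\left(-5,U \right)} \left(-97\right) = 12 \left(-6\right) + \frac{7 + 1 - -5}{-4 - 5} \left(-97\right) = -72 + \frac{7 + 1 + 5}{-9} \left(-97\right) = -72 + \left(- \frac{1}{9}\right) 13 \left(-97\right) = -72 - - \frac{1261}{9} = -72 + \frac{1261}{9} = \frac{613}{9}$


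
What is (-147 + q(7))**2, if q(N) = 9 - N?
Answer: 21025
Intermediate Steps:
(-147 + q(7))**2 = (-147 + (9 - 1*7))**2 = (-147 + (9 - 7))**2 = (-147 + 2)**2 = (-145)**2 = 21025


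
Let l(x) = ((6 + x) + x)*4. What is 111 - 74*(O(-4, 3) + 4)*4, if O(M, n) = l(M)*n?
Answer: 6031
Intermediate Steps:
l(x) = 24 + 8*x (l(x) = (6 + 2*x)*4 = 24 + 8*x)
O(M, n) = n*(24 + 8*M) (O(M, n) = (24 + 8*M)*n = n*(24 + 8*M))
111 - 74*(O(-4, 3) + 4)*4 = 111 - 74*(8*3*(3 - 4) + 4)*4 = 111 - 74*(8*3*(-1) + 4)*4 = 111 - 74*(-24 + 4)*4 = 111 - (-1480)*4 = 111 - 74*(-80) = 111 + 5920 = 6031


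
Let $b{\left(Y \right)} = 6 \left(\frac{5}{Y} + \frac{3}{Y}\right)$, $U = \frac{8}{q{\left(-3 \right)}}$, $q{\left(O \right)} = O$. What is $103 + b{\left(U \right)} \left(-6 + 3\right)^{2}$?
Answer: $-59$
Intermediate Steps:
$U = - \frac{8}{3}$ ($U = \frac{8}{-3} = 8 \left(- \frac{1}{3}\right) = - \frac{8}{3} \approx -2.6667$)
$b{\left(Y \right)} = \frac{48}{Y}$ ($b{\left(Y \right)} = 6 \frac{8}{Y} = \frac{48}{Y}$)
$103 + b{\left(U \right)} \left(-6 + 3\right)^{2} = 103 + \frac{48}{- \frac{8}{3}} \left(-6 + 3\right)^{2} = 103 + 48 \left(- \frac{3}{8}\right) \left(-3\right)^{2} = 103 - 162 = -59$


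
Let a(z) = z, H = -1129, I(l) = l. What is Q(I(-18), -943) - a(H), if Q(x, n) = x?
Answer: 1111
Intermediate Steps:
Q(I(-18), -943) - a(H) = -18 - 1*(-1129) = -18 + 1129 = 1111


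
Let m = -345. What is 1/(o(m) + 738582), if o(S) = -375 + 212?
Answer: 1/738419 ≈ 1.3542e-6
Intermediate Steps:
o(S) = -163
1/(o(m) + 738582) = 1/(-163 + 738582) = 1/738419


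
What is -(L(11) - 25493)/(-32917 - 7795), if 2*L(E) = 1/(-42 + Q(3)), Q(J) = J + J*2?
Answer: -1682539/2686992 ≈ -0.62618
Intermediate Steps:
Q(J) = 3*J (Q(J) = J + 2*J = 3*J)
L(E) = -1/66 (L(E) = 1/(2*(-42 + 3*3)) = 1/(2*(-42 + 9)) = (½)/(-33) = (½)*(-1/33) = -1/66)
-(L(11) - 25493)/(-32917 - 7795) = -(-1/66 - 25493)/(-32917 - 7795) = -(-1682539)/(66*(-40712)) = -(-1682539)*(-1)/(66*40712) = -1*1682539/2686992 = -1682539/2686992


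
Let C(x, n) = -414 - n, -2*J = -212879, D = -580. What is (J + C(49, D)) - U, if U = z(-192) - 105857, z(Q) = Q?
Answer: 425309/2 ≈ 2.1265e+5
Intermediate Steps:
J = 212879/2 (J = -½*(-212879) = 212879/2 ≈ 1.0644e+5)
U = -106049 (U = -192 - 105857 = -106049)
(J + C(49, D)) - U = (212879/2 + (-414 - 1*(-580))) - 1*(-106049) = (212879/2 + (-414 + 580)) + 106049 = (212879/2 + 166) + 106049 = 213211/2 + 106049 = 425309/2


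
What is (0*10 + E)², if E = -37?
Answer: 1369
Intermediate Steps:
(0*10 + E)² = (0*10 - 37)² = (0 - 37)² = (-37)² = 1369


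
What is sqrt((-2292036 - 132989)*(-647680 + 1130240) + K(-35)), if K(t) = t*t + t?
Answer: I*sqrt(1170220062810) ≈ 1.0818e+6*I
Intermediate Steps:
K(t) = t + t**2 (K(t) = t**2 + t = t + t**2)
sqrt((-2292036 - 132989)*(-647680 + 1130240) + K(-35)) = sqrt((-2292036 - 132989)*(-647680 + 1130240) - 35*(1 - 35)) = sqrt(-2425025*482560 - 35*(-34)) = sqrt(-1170220064000 + 1190) = sqrt(-1170220062810) = I*sqrt(1170220062810)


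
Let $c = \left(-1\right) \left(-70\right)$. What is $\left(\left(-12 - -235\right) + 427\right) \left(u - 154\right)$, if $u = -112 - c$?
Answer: $-218400$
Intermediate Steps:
$c = 70$
$u = -182$ ($u = -112 - 70 = -182$)
$\left(\left(-12 - -235\right) + 427\right) \left(u - 154\right) = \left(\left(-12 - -235\right) + 427\right) \left(-182 - 154\right) = \left(\left(-12 + 235\right) + 427\right) \left(-336\right) = \left(223 + 427\right) \left(-336\right) = 650 \left(-336\right) = -218400$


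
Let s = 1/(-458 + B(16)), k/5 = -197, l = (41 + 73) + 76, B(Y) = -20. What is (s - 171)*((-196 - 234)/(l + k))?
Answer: -3514777/38001 ≈ -92.492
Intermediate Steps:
l = 190 (l = 114 + 76 = 190)
k = -985 (k = 5*(-197) = -985)
s = -1/478 (s = 1/(-458 - 20) = 1/(-478) = -1/478 ≈ -0.0020920)
(s - 171)*((-196 - 234)/(l + k)) = (-1/478 - 171)*((-196 - 234)/(190 - 985)) = -(-17573885)/(239*(-795)) = -(-17573885)*(-1)/(239*795) = -81739/478*86/159 = -3514777/38001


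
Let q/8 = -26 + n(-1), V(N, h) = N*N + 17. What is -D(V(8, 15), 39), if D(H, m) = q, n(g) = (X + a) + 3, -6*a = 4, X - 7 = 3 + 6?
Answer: 184/3 ≈ 61.333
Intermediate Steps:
X = 16 (X = 7 + (3 + 6) = 7 + 9 = 16)
a = -⅔ (a = -⅙*4 = -⅔ ≈ -0.66667)
n(g) = 55/3 (n(g) = (16 - ⅔) + 3 = 46/3 + 3 = 55/3)
V(N, h) = 17 + N² (V(N, h) = N² + 17 = 17 + N²)
q = -184/3 (q = 8*(-26 + 55/3) = 8*(-23/3) = -184/3 ≈ -61.333)
D(H, m) = -184/3
-D(V(8, 15), 39) = -1*(-184/3) = 184/3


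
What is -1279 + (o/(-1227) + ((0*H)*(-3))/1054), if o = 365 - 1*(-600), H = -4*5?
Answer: -1570298/1227 ≈ -1279.8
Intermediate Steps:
H = -20
o = 965 (o = 365 + 600 = 965)
-1279 + (o/(-1227) + ((0*H)*(-3))/1054) = -1279 + (965/(-1227) + ((0*(-20))*(-3))/1054) = -1279 + (965*(-1/1227) + (0*(-3))*(1/1054)) = -1279 + (-965/1227 + 0*(1/1054)) = -1279 + (-965/1227 + 0) = -1279 - 965/1227 = -1570298/1227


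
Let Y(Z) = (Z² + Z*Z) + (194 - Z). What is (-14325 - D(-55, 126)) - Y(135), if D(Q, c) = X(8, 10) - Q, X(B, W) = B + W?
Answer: -50907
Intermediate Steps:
Y(Z) = 194 - Z + 2*Z² (Y(Z) = (Z² + Z²) + (194 - Z) = 2*Z² + (194 - Z) = 194 - Z + 2*Z²)
D(Q, c) = 18 - Q (D(Q, c) = (8 + 10) - Q = 18 - Q)
(-14325 - D(-55, 126)) - Y(135) = (-14325 - (18 - 1*(-55))) - (194 - 1*135 + 2*135²) = (-14325 - (18 + 55)) - (194 - 135 + 2*18225) = (-14325 - 1*73) - (194 - 135 + 36450) = (-14325 - 73) - 1*36509 = -14398 - 36509 = -50907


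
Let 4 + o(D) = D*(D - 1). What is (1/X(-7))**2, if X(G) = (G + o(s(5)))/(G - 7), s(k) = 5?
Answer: 196/81 ≈ 2.4198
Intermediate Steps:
o(D) = -4 + D*(-1 + D) (o(D) = -4 + D*(D - 1) = -4 + D*(-1 + D))
X(G) = (16 + G)/(-7 + G) (X(G) = (G + (-4 + 5**2 - 1*5))/(G - 7) = (G + (-4 + 25 - 5))/(-7 + G) = (G + 16)/(-7 + G) = (16 + G)/(-7 + G))
(1/X(-7))**2 = (1/((16 - 7)/(-7 - 7)))**2 = (1/(9/(-14)))**2 = (1/(-1/14*9))**2 = (1/(-9/14))**2 = (-14/9)**2 = 196/81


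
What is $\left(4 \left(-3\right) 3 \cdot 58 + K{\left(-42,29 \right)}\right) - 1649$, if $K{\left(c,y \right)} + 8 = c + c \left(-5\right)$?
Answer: $-3577$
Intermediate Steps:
$K{\left(c,y \right)} = -8 - 4 c$ ($K{\left(c,y \right)} = -8 + \left(c + c \left(-5\right)\right) = -8 + \left(c - 5 c\right) = -8 - 4 c$)
$\left(4 \left(-3\right) 3 \cdot 58 + K{\left(-42,29 \right)}\right) - 1649 = \left(4 \left(-3\right) 3 \cdot 58 - -160\right) - 1649 = \left(\left(-12\right) 3 \cdot 58 + \left(-8 + 168\right)\right) - 1649 = \left(\left(-36\right) 58 + 160\right) - 1649 = \left(-2088 + 160\right) - 1649 = -1928 - 1649 = -3577$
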